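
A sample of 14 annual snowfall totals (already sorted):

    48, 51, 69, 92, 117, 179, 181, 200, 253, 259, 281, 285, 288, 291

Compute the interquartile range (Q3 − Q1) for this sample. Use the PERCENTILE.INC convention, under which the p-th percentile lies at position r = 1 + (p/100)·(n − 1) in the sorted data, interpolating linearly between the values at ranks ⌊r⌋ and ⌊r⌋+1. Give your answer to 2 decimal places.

n = 14.
P25: r = 4.25; ranks 4–5 are 92, 117; interpolating gives 98.25.
P75: r = 10.75; ranks 10–11 are 259, 281; interpolating gives 275.5.
Difference: 275.5 − 98.25 = 177.25.

177.25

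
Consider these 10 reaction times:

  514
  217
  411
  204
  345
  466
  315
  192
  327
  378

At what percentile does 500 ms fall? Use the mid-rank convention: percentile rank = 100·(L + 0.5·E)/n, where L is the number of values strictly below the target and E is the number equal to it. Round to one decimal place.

90.0

Sorted: 192, 204, 217, 315, 327, 345, 378, 411, 466, 514.
Count below 500: L = 9; count equal: E = 0; n = 10.
Percentile rank = 100·(9 + 0.5·0)/10 = 100·9/10 = 90.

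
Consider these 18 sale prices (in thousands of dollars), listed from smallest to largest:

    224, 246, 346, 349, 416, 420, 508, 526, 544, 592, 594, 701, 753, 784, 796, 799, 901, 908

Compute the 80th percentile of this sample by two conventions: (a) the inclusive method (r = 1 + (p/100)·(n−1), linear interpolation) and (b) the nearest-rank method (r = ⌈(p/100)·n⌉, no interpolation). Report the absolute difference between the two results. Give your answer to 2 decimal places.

n = 18.
(a) r = 14.6; between ranks 14 (784) and 15 (796): 791.2.
(b) the nearest-rank method: rank 15 → 796.
|791.2 − 796| = 4.8.

4.80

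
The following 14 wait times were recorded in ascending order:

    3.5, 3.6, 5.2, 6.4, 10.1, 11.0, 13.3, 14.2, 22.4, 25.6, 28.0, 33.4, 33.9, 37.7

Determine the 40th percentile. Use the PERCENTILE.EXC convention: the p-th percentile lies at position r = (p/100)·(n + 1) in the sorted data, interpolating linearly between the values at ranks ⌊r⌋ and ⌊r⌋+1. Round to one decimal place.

11.0

n = 14.
r = (40/100)·(14 + 1) = 6.
r is an integer, so P40 is the value at rank 6: 11.0.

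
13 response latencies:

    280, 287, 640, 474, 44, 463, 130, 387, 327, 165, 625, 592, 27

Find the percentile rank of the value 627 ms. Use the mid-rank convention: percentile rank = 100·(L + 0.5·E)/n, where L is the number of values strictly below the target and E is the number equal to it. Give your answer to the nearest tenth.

Sorted: 27, 44, 130, 165, 280, 287, 327, 387, 463, 474, 592, 625, 640.
Count below 627: L = 12; count equal: E = 0; n = 13.
Percentile rank = 100·(12 + 0.5·0)/13 = 100·12/13 = 92.31.

92.3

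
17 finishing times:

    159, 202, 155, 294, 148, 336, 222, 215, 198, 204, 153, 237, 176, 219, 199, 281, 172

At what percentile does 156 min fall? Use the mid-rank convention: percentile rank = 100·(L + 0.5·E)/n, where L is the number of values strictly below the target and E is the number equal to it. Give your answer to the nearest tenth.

Sorted: 148, 153, 155, 159, 172, 176, 198, 199, 202, 204, 215, 219, 222, 237, 281, 294, 336.
Count below 156: L = 3; count equal: E = 0; n = 17.
Percentile rank = 100·(3 + 0.5·0)/17 = 100·3/17 = 17.65.

17.6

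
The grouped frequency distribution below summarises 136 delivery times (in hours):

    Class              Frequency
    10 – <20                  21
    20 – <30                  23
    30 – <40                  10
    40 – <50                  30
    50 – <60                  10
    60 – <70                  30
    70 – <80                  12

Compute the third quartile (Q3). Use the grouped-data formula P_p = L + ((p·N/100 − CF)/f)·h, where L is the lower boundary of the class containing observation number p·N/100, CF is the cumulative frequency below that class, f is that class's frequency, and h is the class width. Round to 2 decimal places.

62.67

N = 136; target position k = 75/100 · 136 = 102.
Cumulative frequencies: 21, 44, 54, 84, 94, 124, 136.
Observation 102 falls in the class 60 – <70.
L = 60, CF = 94, f = 30, h = 10.
P75 = 60 + ((102 − 94)/30)·10 = 60 + 2.66667 = 62.6667.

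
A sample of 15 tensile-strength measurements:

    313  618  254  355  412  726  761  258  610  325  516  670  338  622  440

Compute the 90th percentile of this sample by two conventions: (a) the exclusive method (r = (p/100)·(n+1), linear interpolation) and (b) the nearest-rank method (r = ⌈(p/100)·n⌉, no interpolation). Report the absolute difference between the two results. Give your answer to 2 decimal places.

Sorted: 254, 258, 313, 325, 338, 355, 412, 440, 516, 610, 618, 622, 670, 726, 761.
n = 15.
(a) r = 14.4; between ranks 14 (726) and 15 (761): 740.
(b) the nearest-rank method: rank 14 → 726.
|740 − 726| = 14.

14.00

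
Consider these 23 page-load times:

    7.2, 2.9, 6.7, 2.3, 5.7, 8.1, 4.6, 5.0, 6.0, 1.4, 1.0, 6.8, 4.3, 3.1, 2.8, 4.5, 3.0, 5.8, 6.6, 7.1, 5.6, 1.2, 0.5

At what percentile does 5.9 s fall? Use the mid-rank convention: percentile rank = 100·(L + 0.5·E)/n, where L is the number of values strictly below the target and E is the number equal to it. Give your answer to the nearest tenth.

69.6

Sorted: 0.5, 1.0, 1.2, 1.4, 2.3, 2.8, 2.9, 3.0, 3.1, 4.3, 4.5, 4.6, 5.0, 5.6, 5.7, 5.8, 6.0, 6.6, 6.7, 6.8, 7.1, 7.2, 8.1.
Count below 5.9: L = 16; count equal: E = 0; n = 23.
Percentile rank = 100·(16 + 0.5·0)/23 = 100·16/23 = 69.57.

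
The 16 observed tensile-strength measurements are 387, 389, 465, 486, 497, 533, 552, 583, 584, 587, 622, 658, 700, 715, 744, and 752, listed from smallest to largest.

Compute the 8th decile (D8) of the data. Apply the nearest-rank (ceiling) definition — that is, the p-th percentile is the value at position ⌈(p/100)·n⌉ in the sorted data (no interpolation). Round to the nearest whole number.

n = 16.
Position = ⌈80/100 · 16⌉ = ⌈12.8⌉ = 13.
The value at rank 13 is 700.

700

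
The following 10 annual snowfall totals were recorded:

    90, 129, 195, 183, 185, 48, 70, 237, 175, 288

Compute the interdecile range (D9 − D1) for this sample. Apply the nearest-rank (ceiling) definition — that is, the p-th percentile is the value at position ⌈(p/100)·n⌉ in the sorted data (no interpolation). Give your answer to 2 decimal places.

189.00

Sorted: 48, 70, 90, 129, 175, 183, 185, 195, 237, 288.
n = 10.
P10: rank ⌈10/100·10⌉ = 1 → 48.
P90: rank ⌈90/100·10⌉ = 9 → 237.
Difference: 237 − 48 = 189.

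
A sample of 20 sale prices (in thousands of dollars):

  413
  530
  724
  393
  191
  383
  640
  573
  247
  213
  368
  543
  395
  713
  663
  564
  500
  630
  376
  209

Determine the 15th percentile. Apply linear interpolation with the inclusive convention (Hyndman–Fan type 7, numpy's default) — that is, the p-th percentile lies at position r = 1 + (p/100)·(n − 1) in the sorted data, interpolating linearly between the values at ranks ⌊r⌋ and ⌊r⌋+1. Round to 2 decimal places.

Sorted: 191, 209, 213, 247, 368, 376, 383, 393, 395, 413, 500, 530, 543, 564, 573, 630, 640, 663, 713, 724.
n = 20.
r = 1 + (15/100)·(20 − 1) = 1 + 2.85 = 3.85.
Rank 3 is 213 and rank 4 is 247.
Interpolate: 213 + 0.85·(247 − 213) = 213 + 0.85·34 = 241.9.

241.90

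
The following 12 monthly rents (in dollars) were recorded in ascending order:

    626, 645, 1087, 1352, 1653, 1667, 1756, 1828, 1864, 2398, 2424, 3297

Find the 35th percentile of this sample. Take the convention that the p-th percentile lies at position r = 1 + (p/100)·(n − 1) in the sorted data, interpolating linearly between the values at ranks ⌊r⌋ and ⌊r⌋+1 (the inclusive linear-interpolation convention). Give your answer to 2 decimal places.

1607.85

n = 12.
r = 1 + (35/100)·(12 − 1) = 1 + 3.85 = 4.85.
Rank 4 is 1352 and rank 5 is 1653.
Interpolate: 1352 + 0.85·(1653 − 1352) = 1352 + 0.85·301 = 1607.85.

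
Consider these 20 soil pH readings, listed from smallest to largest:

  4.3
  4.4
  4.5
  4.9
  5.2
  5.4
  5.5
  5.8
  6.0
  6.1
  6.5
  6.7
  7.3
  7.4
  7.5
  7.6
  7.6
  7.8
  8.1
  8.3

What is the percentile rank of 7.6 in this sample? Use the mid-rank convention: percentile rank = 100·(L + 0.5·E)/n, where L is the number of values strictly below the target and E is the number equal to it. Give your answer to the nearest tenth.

Count below 7.6: L = 15; count equal: E = 2; n = 20.
Percentile rank = 100·(15 + 0.5·2)/20 = 100·16/20 = 80.

80.0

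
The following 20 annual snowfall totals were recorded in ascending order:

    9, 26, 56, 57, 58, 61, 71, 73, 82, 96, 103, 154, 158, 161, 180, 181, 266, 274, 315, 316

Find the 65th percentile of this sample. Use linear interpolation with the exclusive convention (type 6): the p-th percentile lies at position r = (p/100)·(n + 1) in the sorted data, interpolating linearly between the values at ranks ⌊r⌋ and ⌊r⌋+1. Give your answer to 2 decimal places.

n = 20.
r = (65/100)·(20 + 1) = 13.65.
Rank 13 is 158 and rank 14 is 161.
Interpolate: 158 + 0.65·(161 − 158) = 158 + 0.65·3 = 159.95.

159.95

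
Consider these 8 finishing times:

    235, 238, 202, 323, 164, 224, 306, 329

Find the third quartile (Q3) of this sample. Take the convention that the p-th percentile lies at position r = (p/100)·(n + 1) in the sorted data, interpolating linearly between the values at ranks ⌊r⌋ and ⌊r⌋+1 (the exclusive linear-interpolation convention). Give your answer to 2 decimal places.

318.75

Sorted: 164, 202, 224, 235, 238, 306, 323, 329.
n = 8.
r = (75/100)·(8 + 1) = 6.75.
Rank 6 is 306 and rank 7 is 323.
Interpolate: 306 + 0.75·(323 − 306) = 306 + 0.75·17 = 318.75.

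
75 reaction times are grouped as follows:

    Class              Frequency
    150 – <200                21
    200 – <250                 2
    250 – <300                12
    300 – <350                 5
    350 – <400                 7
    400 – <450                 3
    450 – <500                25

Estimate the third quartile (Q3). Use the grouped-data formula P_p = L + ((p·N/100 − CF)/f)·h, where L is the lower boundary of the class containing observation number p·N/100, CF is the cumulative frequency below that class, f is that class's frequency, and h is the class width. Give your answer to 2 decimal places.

N = 75; target position k = 75/100 · 75 = 56.25.
Cumulative frequencies: 21, 23, 35, 40, 47, 50, 75.
Observation 56.25 falls in the class 450 – <500.
L = 450, CF = 50, f = 25, h = 50.
P75 = 450 + ((56.25 − 50)/25)·50 = 450 + 12.5 = 462.5.

462.50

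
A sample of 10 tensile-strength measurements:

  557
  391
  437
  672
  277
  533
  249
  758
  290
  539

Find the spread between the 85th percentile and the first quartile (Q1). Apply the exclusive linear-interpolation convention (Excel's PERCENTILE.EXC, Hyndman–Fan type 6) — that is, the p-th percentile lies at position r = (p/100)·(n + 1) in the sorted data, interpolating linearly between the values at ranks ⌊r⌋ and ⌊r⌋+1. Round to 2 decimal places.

Sorted: 249, 277, 290, 391, 437, 533, 539, 557, 672, 758.
n = 10.
P25: r = 2.75; ranks 2–3 are 277, 290; interpolating gives 286.75.
P85: r = 9.35; ranks 9–10 are 672, 758; interpolating gives 702.1.
Difference: 702.1 − 286.75 = 415.35.

415.35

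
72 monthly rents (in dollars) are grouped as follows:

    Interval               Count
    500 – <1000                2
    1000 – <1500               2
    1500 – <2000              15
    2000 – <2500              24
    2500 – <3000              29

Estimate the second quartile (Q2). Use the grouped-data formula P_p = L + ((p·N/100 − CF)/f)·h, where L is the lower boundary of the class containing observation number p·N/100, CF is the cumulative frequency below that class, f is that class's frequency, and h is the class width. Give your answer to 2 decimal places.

2354.17

N = 72; target position k = 50/100 · 72 = 36.
Cumulative frequencies: 2, 4, 19, 43, 72.
Observation 36 falls in the class 2000 – <2500.
L = 2000, CF = 19, f = 24, h = 500.
P50 = 2000 + ((36 − 19)/24)·500 = 2000 + 354.167 = 2354.17.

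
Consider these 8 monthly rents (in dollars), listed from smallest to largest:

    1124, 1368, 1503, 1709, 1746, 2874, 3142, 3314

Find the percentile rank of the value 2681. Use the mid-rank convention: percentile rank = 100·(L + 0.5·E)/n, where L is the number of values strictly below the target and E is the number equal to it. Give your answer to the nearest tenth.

62.5

Count below 2681: L = 5; count equal: E = 0; n = 8.
Percentile rank = 100·(5 + 0.5·0)/8 = 100·5/8 = 62.5.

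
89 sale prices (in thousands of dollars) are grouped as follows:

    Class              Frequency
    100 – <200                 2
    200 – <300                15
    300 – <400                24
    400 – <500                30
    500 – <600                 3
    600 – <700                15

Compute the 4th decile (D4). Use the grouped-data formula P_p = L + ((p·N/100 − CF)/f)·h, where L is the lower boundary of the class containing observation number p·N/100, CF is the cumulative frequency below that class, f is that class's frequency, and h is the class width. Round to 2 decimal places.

377.50

N = 89; target position k = 40/100 · 89 = 35.6.
Cumulative frequencies: 2, 17, 41, 71, 74, 89.
Observation 35.6 falls in the class 300 – <400.
L = 300, CF = 17, f = 24, h = 100.
P40 = 300 + ((35.6 − 17)/24)·100 = 300 + 77.5 = 377.5.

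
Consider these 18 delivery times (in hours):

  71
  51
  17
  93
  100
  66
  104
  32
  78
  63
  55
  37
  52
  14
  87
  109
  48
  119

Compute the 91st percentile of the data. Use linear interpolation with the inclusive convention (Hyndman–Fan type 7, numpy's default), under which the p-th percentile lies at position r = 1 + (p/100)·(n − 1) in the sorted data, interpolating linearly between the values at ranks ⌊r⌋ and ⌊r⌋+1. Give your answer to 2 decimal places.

Sorted: 14, 17, 32, 37, 48, 51, 52, 55, 63, 66, 71, 78, 87, 93, 100, 104, 109, 119.
n = 18.
r = 1 + (91/100)·(18 − 1) = 1 + 15.47 = 16.47.
Rank 16 is 104 and rank 17 is 109.
Interpolate: 104 + 0.47·(109 − 104) = 104 + 0.47·5 = 106.35.

106.35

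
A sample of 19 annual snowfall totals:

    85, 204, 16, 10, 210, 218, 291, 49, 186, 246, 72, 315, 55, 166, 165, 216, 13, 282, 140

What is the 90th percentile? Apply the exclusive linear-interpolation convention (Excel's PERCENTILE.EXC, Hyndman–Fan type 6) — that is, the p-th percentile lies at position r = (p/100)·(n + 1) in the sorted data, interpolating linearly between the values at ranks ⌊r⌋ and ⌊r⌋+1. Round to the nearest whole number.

291

Sorted: 10, 13, 16, 49, 55, 72, 85, 140, 165, 166, 186, 204, 210, 216, 218, 246, 282, 291, 315.
n = 19.
r = (90/100)·(19 + 1) = 18.
r is an integer, so P90 is the value at rank 18: 291.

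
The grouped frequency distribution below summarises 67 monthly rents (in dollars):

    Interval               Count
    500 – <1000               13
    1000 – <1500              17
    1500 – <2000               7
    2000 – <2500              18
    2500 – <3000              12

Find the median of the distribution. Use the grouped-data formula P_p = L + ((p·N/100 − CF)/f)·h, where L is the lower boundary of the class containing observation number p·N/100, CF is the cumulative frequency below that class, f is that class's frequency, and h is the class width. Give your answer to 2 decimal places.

1750.00

N = 67; target position k = 50/100 · 67 = 33.5.
Cumulative frequencies: 13, 30, 37, 55, 67.
Observation 33.5 falls in the class 1500 – <2000.
L = 1500, CF = 30, f = 7, h = 500.
P50 = 1500 + ((33.5 − 30)/7)·500 = 1500 + 250 = 1750.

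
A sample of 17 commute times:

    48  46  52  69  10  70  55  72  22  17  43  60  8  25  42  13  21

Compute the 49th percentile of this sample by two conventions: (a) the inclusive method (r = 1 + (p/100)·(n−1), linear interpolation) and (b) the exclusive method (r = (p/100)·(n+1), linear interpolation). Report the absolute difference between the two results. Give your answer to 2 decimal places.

0.02

Sorted: 8, 10, 13, 17, 21, 22, 25, 42, 43, 46, 48, 52, 55, 60, 69, 70, 72.
n = 17.
(a) r = 8.84; between ranks 8 (42) and 9 (43): 42.84.
(b) r = 8.82; between ranks 8 (42) and 9 (43): 42.82.
|42.84 − 42.82| = 0.02.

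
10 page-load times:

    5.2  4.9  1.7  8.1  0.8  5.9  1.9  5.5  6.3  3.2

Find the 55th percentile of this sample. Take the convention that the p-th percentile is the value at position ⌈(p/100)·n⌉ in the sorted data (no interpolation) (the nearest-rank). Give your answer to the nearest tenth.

Sorted: 0.8, 1.7, 1.9, 3.2, 4.9, 5.2, 5.5, 5.9, 6.3, 8.1.
n = 10.
Position = ⌈55/100 · 10⌉ = ⌈5.5⌉ = 6.
The value at rank 6 is 5.2.

5.2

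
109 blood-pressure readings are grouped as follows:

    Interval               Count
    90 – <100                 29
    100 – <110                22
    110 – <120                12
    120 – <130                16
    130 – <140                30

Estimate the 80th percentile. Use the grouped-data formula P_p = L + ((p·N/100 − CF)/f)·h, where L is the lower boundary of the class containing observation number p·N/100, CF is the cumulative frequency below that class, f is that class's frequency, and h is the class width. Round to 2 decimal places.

132.73

N = 109; target position k = 80/100 · 109 = 87.2.
Cumulative frequencies: 29, 51, 63, 79, 109.
Observation 87.2 falls in the class 130 – <140.
L = 130, CF = 79, f = 30, h = 10.
P80 = 130 + ((87.2 − 79)/30)·10 = 130 + 2.73333 = 132.733.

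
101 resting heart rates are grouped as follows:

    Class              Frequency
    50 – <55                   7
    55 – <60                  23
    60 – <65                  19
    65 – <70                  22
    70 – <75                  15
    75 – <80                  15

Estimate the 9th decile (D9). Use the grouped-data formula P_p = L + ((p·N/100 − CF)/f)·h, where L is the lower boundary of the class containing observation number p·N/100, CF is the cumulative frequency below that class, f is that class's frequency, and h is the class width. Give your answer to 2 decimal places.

76.63

N = 101; target position k = 90/100 · 101 = 90.9.
Cumulative frequencies: 7, 30, 49, 71, 86, 101.
Observation 90.9 falls in the class 75 – <80.
L = 75, CF = 86, f = 15, h = 5.
P90 = 75 + ((90.9 − 86)/15)·5 = 75 + 1.63333 = 76.6333.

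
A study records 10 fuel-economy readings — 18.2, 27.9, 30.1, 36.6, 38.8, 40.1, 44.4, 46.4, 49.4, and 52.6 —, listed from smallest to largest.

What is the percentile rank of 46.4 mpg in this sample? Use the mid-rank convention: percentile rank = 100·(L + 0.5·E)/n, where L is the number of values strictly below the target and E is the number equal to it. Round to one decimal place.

Count below 46.4: L = 7; count equal: E = 1; n = 10.
Percentile rank = 100·(7 + 0.5·1)/10 = 100·7.5/10 = 75.

75.0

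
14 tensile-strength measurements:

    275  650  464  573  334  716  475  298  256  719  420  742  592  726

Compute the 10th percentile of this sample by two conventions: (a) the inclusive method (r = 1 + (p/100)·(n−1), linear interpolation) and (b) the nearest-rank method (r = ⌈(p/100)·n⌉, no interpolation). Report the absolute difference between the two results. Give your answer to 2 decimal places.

6.90

Sorted: 256, 275, 298, 334, 420, 464, 475, 573, 592, 650, 716, 719, 726, 742.
n = 14.
(a) r = 2.3; between ranks 2 (275) and 3 (298): 281.9.
(b) the nearest-rank method: rank 2 → 275.
|281.9 − 275| = 6.9.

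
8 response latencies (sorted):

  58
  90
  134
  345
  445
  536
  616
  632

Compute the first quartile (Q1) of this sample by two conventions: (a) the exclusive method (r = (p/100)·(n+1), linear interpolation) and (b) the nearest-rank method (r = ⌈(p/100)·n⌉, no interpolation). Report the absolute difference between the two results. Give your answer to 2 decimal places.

11.00

n = 8.
(a) r = 2.25; between ranks 2 (90) and 3 (134): 101.
(b) the nearest-rank method: rank 2 → 90.
|101 − 90| = 11.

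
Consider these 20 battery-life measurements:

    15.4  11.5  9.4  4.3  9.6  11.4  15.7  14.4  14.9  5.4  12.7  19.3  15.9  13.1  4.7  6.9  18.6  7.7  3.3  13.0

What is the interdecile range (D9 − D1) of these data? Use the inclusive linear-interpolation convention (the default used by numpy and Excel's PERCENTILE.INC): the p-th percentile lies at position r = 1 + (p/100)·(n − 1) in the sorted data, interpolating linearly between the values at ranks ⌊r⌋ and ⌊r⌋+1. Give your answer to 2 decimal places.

Sorted: 3.3, 4.3, 4.7, 5.4, 6.9, 7.7, 9.4, 9.6, 11.4, 11.5, 12.7, 13.0, 13.1, 14.4, 14.9, 15.4, 15.7, 15.9, 18.6, 19.3.
n = 20.
P10: r = 2.9; ranks 2–3 are 4.3, 4.7; interpolating gives 4.66.
P90: r = 18.1; ranks 18–19 are 15.9, 18.6; interpolating gives 16.17.
Difference: 16.17 − 4.66 = 11.51.

11.51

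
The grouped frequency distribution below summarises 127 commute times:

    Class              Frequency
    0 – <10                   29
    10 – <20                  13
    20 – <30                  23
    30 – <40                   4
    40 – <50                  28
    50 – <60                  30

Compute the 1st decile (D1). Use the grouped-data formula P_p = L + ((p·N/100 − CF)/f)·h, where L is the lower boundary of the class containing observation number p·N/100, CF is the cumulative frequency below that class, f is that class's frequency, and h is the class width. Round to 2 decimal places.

N = 127; target position k = 10/100 · 127 = 12.7.
Cumulative frequencies: 29, 42, 65, 69, 97, 127.
Observation 12.7 falls in the class 0 – <10.
L = 0, CF = 0, f = 29, h = 10.
P10 = 0 + ((12.7 − 0)/29)·10 = 0 + 4.37931 = 4.37931.

4.38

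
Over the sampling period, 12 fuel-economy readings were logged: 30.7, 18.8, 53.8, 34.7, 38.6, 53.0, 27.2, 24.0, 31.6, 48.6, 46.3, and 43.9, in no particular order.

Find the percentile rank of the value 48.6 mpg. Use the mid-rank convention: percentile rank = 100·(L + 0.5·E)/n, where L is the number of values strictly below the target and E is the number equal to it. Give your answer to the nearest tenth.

79.2

Sorted: 18.8, 24.0, 27.2, 30.7, 31.6, 34.7, 38.6, 43.9, 46.3, 48.6, 53.0, 53.8.
Count below 48.6: L = 9; count equal: E = 1; n = 12.
Percentile rank = 100·(9 + 0.5·1)/12 = 100·9.5/12 = 79.17.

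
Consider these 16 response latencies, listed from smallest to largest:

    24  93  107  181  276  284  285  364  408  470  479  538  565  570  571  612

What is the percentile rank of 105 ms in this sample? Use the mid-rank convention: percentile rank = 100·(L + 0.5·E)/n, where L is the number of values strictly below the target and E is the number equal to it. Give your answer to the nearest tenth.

12.5

Count below 105: L = 2; count equal: E = 0; n = 16.
Percentile rank = 100·(2 + 0.5·0)/16 = 100·2/16 = 12.5.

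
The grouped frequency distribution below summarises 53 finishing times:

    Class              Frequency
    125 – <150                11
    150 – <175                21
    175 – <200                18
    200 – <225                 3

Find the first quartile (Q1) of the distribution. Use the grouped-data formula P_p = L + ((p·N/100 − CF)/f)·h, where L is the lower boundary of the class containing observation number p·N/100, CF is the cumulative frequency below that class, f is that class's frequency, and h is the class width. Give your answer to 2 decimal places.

152.68

N = 53; target position k = 25/100 · 53 = 13.25.
Cumulative frequencies: 11, 32, 50, 53.
Observation 13.25 falls in the class 150 – <175.
L = 150, CF = 11, f = 21, h = 25.
P25 = 150 + ((13.25 − 11)/21)·25 = 150 + 2.67857 = 152.679.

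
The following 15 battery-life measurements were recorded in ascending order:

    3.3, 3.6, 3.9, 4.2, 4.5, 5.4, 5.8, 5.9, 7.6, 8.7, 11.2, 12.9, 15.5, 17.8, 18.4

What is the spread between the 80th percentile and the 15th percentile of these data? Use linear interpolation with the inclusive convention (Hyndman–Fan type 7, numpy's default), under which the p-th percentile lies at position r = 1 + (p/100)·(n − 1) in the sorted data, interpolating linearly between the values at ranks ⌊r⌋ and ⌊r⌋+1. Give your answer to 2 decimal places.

9.49

n = 15.
P15: r = 3.1; ranks 3–4 are 3.9, 4.2; interpolating gives 3.93.
P80: r = 12.2; ranks 12–13 are 12.9, 15.5; interpolating gives 13.42.
Difference: 13.42 − 3.93 = 9.49.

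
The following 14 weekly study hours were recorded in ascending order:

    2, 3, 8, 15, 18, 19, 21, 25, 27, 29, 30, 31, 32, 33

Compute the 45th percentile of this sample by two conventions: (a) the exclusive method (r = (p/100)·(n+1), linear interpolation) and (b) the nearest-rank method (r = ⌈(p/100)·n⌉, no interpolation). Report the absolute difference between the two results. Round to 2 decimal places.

n = 14.
(a) r = 6.75; between ranks 6 (19) and 7 (21): 20.5.
(b) the nearest-rank method: rank 7 → 21.
|20.5 − 21| = 0.5.

0.50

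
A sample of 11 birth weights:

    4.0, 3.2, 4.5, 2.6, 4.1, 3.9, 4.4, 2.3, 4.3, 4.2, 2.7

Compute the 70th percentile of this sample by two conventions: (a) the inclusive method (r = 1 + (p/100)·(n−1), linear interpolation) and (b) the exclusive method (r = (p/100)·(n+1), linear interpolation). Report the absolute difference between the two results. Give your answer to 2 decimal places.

Sorted: 2.3, 2.6, 2.7, 3.2, 3.9, 4.0, 4.1, 4.2, 4.3, 4.4, 4.5.
n = 11.
(a) r = 8 → value at rank 8 = 4.2.
(b) r = 8.4; between ranks 8 (4.2) and 9 (4.3): 4.24.
|4.2 − 4.24| = 0.04.

0.04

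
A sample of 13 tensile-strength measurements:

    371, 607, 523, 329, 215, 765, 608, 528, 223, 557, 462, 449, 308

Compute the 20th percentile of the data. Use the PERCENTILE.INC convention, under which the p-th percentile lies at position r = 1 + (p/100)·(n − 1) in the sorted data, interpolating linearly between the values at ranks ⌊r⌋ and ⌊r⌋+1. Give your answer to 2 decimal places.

Sorted: 215, 223, 308, 329, 371, 449, 462, 523, 528, 557, 607, 608, 765.
n = 13.
r = 1 + (20/100)·(13 − 1) = 1 + 2.4 = 3.4.
Rank 3 is 308 and rank 4 is 329.
Interpolate: 308 + 0.4·(329 − 308) = 308 + 0.4·21 = 316.4.

316.40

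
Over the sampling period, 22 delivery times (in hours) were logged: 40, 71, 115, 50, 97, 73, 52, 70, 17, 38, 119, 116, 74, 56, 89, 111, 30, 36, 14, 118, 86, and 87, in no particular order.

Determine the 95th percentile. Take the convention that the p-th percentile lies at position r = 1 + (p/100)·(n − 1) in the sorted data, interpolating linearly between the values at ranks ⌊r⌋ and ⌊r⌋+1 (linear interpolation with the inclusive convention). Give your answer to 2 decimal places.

Sorted: 14, 17, 30, 36, 38, 40, 50, 52, 56, 70, 71, 73, 74, 86, 87, 89, 97, 111, 115, 116, 118, 119.
n = 22.
r = 1 + (95/100)·(22 − 1) = 1 + 19.95 = 20.95.
Rank 20 is 116 and rank 21 is 118.
Interpolate: 116 + 0.95·(118 − 116) = 116 + 0.95·2 = 117.9.

117.90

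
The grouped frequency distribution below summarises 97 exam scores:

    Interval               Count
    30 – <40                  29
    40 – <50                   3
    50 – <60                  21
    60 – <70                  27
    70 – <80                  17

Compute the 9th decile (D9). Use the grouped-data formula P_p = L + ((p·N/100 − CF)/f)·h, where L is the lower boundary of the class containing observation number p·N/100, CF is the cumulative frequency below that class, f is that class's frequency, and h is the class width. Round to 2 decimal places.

74.29

N = 97; target position k = 90/100 · 97 = 87.3.
Cumulative frequencies: 29, 32, 53, 80, 97.
Observation 87.3 falls in the class 70 – <80.
L = 70, CF = 80, f = 17, h = 10.
P90 = 70 + ((87.3 − 80)/17)·10 = 70 + 4.29412 = 74.2941.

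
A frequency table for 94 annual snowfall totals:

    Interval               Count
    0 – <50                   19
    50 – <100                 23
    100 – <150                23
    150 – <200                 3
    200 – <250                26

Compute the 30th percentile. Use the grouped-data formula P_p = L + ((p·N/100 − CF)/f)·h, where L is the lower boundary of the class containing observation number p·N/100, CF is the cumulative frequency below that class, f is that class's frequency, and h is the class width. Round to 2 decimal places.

N = 94; target position k = 30/100 · 94 = 28.2.
Cumulative frequencies: 19, 42, 65, 68, 94.
Observation 28.2 falls in the class 50 – <100.
L = 50, CF = 19, f = 23, h = 50.
P30 = 50 + ((28.2 − 19)/23)·50 = 50 + 20 = 70.

70.00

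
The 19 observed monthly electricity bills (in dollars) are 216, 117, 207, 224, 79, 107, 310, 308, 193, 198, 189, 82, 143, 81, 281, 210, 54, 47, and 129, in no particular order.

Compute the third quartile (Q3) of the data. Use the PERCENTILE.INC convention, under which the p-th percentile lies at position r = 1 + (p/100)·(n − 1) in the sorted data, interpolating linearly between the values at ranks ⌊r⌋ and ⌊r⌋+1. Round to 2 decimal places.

213.00

Sorted: 47, 54, 79, 81, 82, 107, 117, 129, 143, 189, 193, 198, 207, 210, 216, 224, 281, 308, 310.
n = 19.
r = 1 + (75/100)·(19 − 1) = 1 + 13.5 = 14.5.
Rank 14 is 210 and rank 15 is 216.
Interpolate: 210 + 0.5·(216 − 210) = 210 + 0.5·6 = 213.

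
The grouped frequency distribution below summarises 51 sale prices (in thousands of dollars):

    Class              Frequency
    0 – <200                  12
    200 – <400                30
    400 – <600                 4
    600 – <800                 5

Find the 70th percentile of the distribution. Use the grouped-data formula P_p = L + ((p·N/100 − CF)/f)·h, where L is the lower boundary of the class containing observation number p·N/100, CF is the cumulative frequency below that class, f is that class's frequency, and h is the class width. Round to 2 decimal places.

N = 51; target position k = 70/100 · 51 = 35.7.
Cumulative frequencies: 12, 42, 46, 51.
Observation 35.7 falls in the class 200 – <400.
L = 200, CF = 12, f = 30, h = 200.
P70 = 200 + ((35.7 − 12)/30)·200 = 200 + 158 = 358.

358.00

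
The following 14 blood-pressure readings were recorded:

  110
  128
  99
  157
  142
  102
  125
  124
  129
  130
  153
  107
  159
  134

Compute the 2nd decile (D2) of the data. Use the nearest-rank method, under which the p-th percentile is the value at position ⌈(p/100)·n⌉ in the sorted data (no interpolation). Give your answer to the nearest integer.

107

Sorted: 99, 102, 107, 110, 124, 125, 128, 129, 130, 134, 142, 153, 157, 159.
n = 14.
Position = ⌈20/100 · 14⌉ = ⌈2.8⌉ = 3.
The value at rank 3 is 107.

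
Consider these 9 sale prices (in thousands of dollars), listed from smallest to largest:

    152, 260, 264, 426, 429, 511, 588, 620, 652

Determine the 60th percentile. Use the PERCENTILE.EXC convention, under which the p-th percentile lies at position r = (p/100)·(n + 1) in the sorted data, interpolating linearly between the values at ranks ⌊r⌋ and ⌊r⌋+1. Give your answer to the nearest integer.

511

n = 9.
r = (60/100)·(9 + 1) = 6.
r is an integer, so P60 is the value at rank 6: 511.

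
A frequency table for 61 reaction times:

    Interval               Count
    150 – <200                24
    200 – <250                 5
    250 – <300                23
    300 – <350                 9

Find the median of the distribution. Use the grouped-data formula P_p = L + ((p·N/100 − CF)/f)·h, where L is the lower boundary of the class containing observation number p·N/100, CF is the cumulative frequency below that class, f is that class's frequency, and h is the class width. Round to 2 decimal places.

253.26

N = 61; target position k = 50/100 · 61 = 30.5.
Cumulative frequencies: 24, 29, 52, 61.
Observation 30.5 falls in the class 250 – <300.
L = 250, CF = 29, f = 23, h = 50.
P50 = 250 + ((30.5 − 29)/23)·50 = 250 + 3.26087 = 253.261.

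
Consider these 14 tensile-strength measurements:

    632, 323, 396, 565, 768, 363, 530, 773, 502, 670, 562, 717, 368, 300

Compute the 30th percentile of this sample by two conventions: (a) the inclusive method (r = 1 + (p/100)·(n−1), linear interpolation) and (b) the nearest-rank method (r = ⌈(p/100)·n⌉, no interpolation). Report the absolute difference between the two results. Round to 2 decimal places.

2.80

Sorted: 300, 323, 363, 368, 396, 502, 530, 562, 565, 632, 670, 717, 768, 773.
n = 14.
(a) r = 4.9; between ranks 4 (368) and 5 (396): 393.2.
(b) the nearest-rank method: rank 5 → 396.
|393.2 − 396| = 2.8.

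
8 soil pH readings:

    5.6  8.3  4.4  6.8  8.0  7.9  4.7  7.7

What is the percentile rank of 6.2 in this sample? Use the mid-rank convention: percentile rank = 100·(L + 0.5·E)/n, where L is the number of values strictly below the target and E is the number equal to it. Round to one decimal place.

Sorted: 4.4, 4.7, 5.6, 6.8, 7.7, 7.9, 8.0, 8.3.
Count below 6.2: L = 3; count equal: E = 0; n = 8.
Percentile rank = 100·(3 + 0.5·0)/8 = 100·3/8 = 37.5.

37.5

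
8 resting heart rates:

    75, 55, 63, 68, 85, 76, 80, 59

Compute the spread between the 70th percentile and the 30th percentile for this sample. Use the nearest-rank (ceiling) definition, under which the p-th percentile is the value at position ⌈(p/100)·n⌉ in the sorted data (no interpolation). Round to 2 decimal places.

Sorted: 55, 59, 63, 68, 75, 76, 80, 85.
n = 8.
P30: rank ⌈30/100·8⌉ = 3 → 63.
P70: rank ⌈70/100·8⌉ = 6 → 76.
Difference: 76 − 63 = 13.

13.00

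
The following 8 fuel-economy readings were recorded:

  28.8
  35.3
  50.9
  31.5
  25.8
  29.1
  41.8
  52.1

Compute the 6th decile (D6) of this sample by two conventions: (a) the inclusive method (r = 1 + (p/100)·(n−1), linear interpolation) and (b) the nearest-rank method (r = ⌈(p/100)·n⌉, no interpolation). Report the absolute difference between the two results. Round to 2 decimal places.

Sorted: 25.8, 28.8, 29.1, 31.5, 35.3, 41.8, 50.9, 52.1.
n = 8.
(a) r = 5.2; between ranks 5 (35.3) and 6 (41.8): 36.6.
(b) the nearest-rank method: rank 5 → 35.3.
|36.6 − 35.3| = 1.3.

1.30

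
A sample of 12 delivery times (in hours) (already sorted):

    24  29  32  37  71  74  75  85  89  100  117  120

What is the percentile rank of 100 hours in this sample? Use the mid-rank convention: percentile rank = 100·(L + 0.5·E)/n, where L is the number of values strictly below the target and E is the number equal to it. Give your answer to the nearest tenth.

79.2

Count below 100: L = 9; count equal: E = 1; n = 12.
Percentile rank = 100·(9 + 0.5·1)/12 = 100·9.5/12 = 79.17.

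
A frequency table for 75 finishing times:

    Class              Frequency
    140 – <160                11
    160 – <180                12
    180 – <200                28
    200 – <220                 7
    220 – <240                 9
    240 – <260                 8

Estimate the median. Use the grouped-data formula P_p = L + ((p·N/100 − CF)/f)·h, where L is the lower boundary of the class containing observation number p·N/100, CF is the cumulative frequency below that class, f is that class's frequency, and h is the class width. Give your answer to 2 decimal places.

N = 75; target position k = 50/100 · 75 = 37.5.
Cumulative frequencies: 11, 23, 51, 58, 67, 75.
Observation 37.5 falls in the class 180 – <200.
L = 180, CF = 23, f = 28, h = 20.
P50 = 180 + ((37.5 − 23)/28)·20 = 180 + 10.3571 = 190.357.

190.36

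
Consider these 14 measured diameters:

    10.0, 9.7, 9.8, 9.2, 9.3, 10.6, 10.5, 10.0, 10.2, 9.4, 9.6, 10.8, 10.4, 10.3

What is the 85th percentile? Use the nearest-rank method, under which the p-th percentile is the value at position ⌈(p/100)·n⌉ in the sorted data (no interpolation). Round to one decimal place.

Sorted: 9.2, 9.3, 9.4, 9.6, 9.7, 9.8, 10.0, 10.0, 10.2, 10.3, 10.4, 10.5, 10.6, 10.8.
n = 14.
Position = ⌈85/100 · 14⌉ = ⌈11.9⌉ = 12.
The value at rank 12 is 10.5.

10.5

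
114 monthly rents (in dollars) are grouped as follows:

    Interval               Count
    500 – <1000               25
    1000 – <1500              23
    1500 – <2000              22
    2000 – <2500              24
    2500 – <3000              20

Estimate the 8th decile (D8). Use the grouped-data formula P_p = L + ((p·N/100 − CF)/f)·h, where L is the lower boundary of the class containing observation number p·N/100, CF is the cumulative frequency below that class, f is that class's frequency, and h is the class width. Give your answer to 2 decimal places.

2441.67

N = 114; target position k = 80/100 · 114 = 91.2.
Cumulative frequencies: 25, 48, 70, 94, 114.
Observation 91.2 falls in the class 2000 – <2500.
L = 2000, CF = 70, f = 24, h = 500.
P80 = 2000 + ((91.2 − 70)/24)·500 = 2000 + 441.667 = 2441.67.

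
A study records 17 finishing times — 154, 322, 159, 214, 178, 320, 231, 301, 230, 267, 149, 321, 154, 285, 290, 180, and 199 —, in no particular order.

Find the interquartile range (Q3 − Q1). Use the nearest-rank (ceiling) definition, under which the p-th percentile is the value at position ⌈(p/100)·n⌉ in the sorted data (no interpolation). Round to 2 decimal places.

Sorted: 149, 154, 154, 159, 178, 180, 199, 214, 230, 231, 267, 285, 290, 301, 320, 321, 322.
n = 17.
P25: rank ⌈25/100·17⌉ = 5 → 178.
P75: rank ⌈75/100·17⌉ = 13 → 290.
Difference: 290 − 178 = 112.

112.00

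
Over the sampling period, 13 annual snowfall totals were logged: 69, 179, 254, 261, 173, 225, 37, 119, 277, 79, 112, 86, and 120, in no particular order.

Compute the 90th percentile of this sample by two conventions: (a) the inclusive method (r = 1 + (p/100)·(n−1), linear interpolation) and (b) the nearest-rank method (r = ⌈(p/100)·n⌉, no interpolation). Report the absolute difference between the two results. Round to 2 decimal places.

1.40

Sorted: 37, 69, 79, 86, 112, 119, 120, 173, 179, 225, 254, 261, 277.
n = 13.
(a) r = 11.8; between ranks 11 (254) and 12 (261): 259.6.
(b) the nearest-rank method: rank 12 → 261.
|259.6 − 261| = 1.4.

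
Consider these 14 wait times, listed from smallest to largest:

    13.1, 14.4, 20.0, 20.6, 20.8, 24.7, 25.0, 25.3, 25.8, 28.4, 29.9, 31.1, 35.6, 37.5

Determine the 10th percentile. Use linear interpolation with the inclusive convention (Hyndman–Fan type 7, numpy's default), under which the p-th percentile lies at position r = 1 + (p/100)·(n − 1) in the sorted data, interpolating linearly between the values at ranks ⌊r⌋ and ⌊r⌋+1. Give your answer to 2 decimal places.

n = 14.
r = 1 + (10/100)·(14 − 1) = 1 + 1.3 = 2.3.
Rank 2 is 14.4 and rank 3 is 20.0.
Interpolate: 14.4 + 0.3·(20.0 − 14.4) = 14.4 + 0.3·5.6 = 16.08.

16.08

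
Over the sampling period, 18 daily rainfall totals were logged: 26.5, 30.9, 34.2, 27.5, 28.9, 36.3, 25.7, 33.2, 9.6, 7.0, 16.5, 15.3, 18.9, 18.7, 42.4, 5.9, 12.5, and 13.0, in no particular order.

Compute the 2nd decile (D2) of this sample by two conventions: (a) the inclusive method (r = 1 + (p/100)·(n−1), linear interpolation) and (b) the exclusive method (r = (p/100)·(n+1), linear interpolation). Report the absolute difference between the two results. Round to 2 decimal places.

0.78

Sorted: 5.9, 7.0, 9.6, 12.5, 13.0, 15.3, 16.5, 18.7, 18.9, 25.7, 26.5, 27.5, 28.9, 30.9, 33.2, 34.2, 36.3, 42.4.
n = 18.
(a) r = 4.4; between ranks 4 (12.5) and 5 (13.0): 12.7.
(b) r = 3.8; between ranks 3 (9.6) and 4 (12.5): 11.92.
|12.7 − 11.92| = 0.78.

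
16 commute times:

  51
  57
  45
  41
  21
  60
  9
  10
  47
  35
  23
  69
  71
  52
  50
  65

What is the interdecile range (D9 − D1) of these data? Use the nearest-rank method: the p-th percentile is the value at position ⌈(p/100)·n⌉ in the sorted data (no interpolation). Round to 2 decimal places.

59.00

Sorted: 9, 10, 21, 23, 35, 41, 45, 47, 50, 51, 52, 57, 60, 65, 69, 71.
n = 16.
P10: rank ⌈10/100·16⌉ = 2 → 10.
P90: rank ⌈90/100·16⌉ = 15 → 69.
Difference: 69 − 10 = 59.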